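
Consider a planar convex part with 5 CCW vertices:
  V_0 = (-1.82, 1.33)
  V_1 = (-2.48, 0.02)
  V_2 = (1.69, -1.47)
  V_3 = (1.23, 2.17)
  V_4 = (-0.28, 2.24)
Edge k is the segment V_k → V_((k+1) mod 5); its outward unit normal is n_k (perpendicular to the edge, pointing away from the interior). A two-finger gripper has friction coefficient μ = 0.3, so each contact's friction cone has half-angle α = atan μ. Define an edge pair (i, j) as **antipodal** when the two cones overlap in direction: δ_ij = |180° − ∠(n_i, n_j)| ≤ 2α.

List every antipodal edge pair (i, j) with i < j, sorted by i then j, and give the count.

count = 1; pairs: (1,3)

α = atan 0.3 = 16.70°;  2α = 33.40°
n_0 = (-0.8931, +0.4499)
n_1 = (-0.3365, -0.9417)
n_2 = (+0.9921, +0.1254)
n_3 = (+0.0463, +0.9989)
n_4 = (-0.5087, +0.8609)
  (0,1): δ = 82.92°  ·
  (0,2): δ = 33.94°  ·
  (0,3): δ = 114.09°  ·
  (0,4): δ = 147.32°  ·
  (1,2): δ = 63.13°  ·
  (1,3): δ = 17.01°  ✓
  (1,4): δ = 50.24°  ·
  (2,3): δ = 99.86°  ·
  (2,4): δ = 66.62°  ·
  (3,4): δ = 146.77°  ·
antipodal pairs: 1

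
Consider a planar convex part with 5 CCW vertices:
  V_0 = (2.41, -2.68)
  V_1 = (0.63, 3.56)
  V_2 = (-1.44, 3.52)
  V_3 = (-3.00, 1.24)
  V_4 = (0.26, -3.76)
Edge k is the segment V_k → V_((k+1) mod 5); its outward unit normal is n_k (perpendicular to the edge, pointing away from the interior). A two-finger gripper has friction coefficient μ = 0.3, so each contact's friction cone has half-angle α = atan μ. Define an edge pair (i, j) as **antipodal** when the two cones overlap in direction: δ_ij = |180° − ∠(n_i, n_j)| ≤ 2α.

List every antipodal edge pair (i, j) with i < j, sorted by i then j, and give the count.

α = atan 0.3 = 16.70°;  2α = 33.40°
n_0 = (+0.9616, +0.2743)
n_1 = (-0.0193, +0.9998)
n_2 = (-0.8253, +0.5647)
n_3 = (-0.8377, -0.5462)
n_4 = (+0.4489, -0.8936)
  (0,1): δ = 104.81°  ·
  (0,2): δ = 50.30°  ·
  (0,3): δ = 17.18°  ✓
  (0,4): δ = 100.75°  ·
  (1,2): δ = 125.49°  ·
  (1,3): δ = 58.00°  ·
  (1,4): δ = 25.56°  ✓
  (2,3): δ = 112.52°  ·
  (2,4): δ = 28.95°  ✓
  (3,4): δ = 96.43°  ·
antipodal pairs: 3

count = 3; pairs: (0,3), (1,4), (2,4)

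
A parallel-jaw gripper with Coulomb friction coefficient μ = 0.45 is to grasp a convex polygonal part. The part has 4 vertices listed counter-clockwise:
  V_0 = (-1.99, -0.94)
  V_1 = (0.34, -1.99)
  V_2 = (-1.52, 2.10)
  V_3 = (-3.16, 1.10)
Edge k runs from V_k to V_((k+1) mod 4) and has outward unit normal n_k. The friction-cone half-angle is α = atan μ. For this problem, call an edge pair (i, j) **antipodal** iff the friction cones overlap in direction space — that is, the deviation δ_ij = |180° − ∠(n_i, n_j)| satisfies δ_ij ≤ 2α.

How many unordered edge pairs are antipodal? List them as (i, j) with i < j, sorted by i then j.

α = atan 0.45 = 24.23°;  2α = 48.46°
n_0 = (-0.4109, -0.9117)
n_1 = (+0.9103, +0.4140)
n_2 = (-0.5206, +0.8538)
n_3 = (-0.8675, -0.4975)
  (0,1): δ = 41.29°  ✓
  (0,2): δ = 55.63°  ·
  (0,3): δ = 144.09°  ·
  (1,2): δ = 83.08°  ·
  (1,3): δ = 5.38°  ✓
  (2,3): δ = 91.54°  ·
antipodal pairs: 2

count = 2; pairs: (0,1), (1,3)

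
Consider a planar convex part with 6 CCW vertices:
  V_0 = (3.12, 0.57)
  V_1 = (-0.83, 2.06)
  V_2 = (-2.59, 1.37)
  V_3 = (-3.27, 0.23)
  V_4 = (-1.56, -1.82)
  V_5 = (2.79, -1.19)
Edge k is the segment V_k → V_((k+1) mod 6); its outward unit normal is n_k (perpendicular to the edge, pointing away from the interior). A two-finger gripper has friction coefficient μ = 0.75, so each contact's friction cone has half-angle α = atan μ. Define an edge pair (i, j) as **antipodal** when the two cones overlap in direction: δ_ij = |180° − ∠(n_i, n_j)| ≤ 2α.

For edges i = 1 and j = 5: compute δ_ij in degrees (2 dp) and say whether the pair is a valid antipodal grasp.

α = atan 0.75 = 36.87°;  2α = 73.74°
edge 1: e_1 = (-1.76, -0.69);  n_1 = (-0.3650, +0.9310)
edge 5: e_5 = (+0.33, +1.76);  n_5 = (+0.9829, -0.1843)
∠(n_1, n_5) = 122.03°
δ = |180° − 122.03°| = 57.97°
57.97° ≤ 2α = 73.74°  →  valid

δ = 57.97°, valid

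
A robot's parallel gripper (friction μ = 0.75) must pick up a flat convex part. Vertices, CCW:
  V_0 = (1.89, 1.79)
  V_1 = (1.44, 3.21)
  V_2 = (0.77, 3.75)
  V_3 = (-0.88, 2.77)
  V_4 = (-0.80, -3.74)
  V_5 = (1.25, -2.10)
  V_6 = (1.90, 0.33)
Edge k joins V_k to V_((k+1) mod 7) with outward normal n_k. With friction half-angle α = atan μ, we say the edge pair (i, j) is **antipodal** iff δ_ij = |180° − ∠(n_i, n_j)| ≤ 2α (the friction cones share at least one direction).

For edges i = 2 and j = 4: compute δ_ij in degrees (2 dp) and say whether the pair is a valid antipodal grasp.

δ = 7.95°, valid

α = atan 0.75 = 36.87°;  2α = 73.74°
edge 2: e_2 = (-1.65, -0.98);  n_2 = (-0.5107, +0.8598)
edge 4: e_4 = (+2.05, +1.64);  n_4 = (+0.6247, -0.7809)
∠(n_2, n_4) = 172.05°
δ = |180° − 172.05°| = 7.95°
7.95° ≤ 2α = 73.74°  →  valid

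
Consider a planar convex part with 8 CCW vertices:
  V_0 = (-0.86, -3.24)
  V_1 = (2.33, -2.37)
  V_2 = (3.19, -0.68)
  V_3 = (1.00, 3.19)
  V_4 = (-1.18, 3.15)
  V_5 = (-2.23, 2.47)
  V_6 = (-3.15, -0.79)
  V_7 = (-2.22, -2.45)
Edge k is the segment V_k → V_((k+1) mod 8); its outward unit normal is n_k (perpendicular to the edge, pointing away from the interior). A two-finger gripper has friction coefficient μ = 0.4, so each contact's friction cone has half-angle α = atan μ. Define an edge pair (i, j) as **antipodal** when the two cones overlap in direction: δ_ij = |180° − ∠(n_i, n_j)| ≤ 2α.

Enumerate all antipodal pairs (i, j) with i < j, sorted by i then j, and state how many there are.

α = atan 0.4 = 21.80°;  2α = 43.60°
n_0 = (+0.2631, -0.9648)
n_1 = (+0.8912, -0.4535)
n_2 = (+0.8703, +0.4925)
n_3 = (-0.0183, +0.9998)
n_4 = (-0.5436, +0.8394)
n_5 = (-0.9624, +0.2716)
n_6 = (-0.8724, -0.4888)
n_7 = (-0.5023, -0.8647)
  (0,1): δ = 132.23°  ·
  (0,2): δ = 75.75°  ·
  (0,3): δ = 14.20°  ✓
  (0,4): δ = 17.67°  ✓
  (0,5): δ = 58.99°  ·
  (0,6): δ = 104.00°  ·
  (0,7): δ = 134.59°  ·
  (1,2): δ = 123.52°  ·
  (1,3): δ = 61.98°  ·
  (1,4): δ = 30.10°  ✓
  (1,5): δ = 11.21°  ✓
  (1,6): δ = 56.23°  ·
  (1,7): δ = 86.82°  ·
  (2,3): δ = 118.45°  ·
  (2,4): δ = 86.58°  ·
  (2,5): δ = 45.26°  ·
  (2,6): δ = 0.25°  ✓
  (2,7): δ = 30.34°  ✓
  (3,4): δ = 148.12°  ·
  (3,5): δ = 106.81°  ·
  (3,6): δ = 61.79°  ·
  (3,7): δ = 31.20°  ✓
  (4,5): δ = 138.69°  ·
  (4,6): δ = 93.67°  ·
  (4,7): δ = 63.08°  ·
  (5,6): δ = 134.98°  ·
  (5,7): δ = 104.39°  ·
  (6,7): δ = 149.41°  ·
antipodal pairs: 7

count = 7; pairs: (0,3), (0,4), (1,4), (1,5), (2,6), (2,7), (3,7)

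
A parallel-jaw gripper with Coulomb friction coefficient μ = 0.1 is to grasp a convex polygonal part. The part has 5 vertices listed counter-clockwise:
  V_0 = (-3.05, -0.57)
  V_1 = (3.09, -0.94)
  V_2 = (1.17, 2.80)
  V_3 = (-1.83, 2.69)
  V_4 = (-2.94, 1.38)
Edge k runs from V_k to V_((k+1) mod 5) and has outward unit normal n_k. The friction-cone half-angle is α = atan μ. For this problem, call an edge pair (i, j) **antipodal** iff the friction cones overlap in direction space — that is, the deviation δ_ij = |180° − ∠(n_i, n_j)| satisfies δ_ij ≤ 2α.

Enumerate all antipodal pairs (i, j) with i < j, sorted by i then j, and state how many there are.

count = 1; pairs: (0,2)

α = atan 0.1 = 5.71°;  2α = 11.42°
n_0 = (-0.0602, -0.9982)
n_1 = (+0.8896, +0.4567)
n_2 = (-0.0366, +0.9993)
n_3 = (-0.7629, +0.6465)
n_4 = (-0.9984, +0.0563)
  (0,1): δ = 59.38°  ·
  (0,2): δ = 5.55°  ✓
  (0,3): δ = 53.17°  ·
  (0,4): δ = 90.22°  ·
  (1,2): δ = 115.07°  ·
  (1,3): δ = 67.45°  ·
  (1,4): δ = 30.40°  ·
  (2,3): δ = 132.38°  ·
  (2,4): δ = 95.33°  ·
  (3,4): δ = 142.95°  ·
antipodal pairs: 1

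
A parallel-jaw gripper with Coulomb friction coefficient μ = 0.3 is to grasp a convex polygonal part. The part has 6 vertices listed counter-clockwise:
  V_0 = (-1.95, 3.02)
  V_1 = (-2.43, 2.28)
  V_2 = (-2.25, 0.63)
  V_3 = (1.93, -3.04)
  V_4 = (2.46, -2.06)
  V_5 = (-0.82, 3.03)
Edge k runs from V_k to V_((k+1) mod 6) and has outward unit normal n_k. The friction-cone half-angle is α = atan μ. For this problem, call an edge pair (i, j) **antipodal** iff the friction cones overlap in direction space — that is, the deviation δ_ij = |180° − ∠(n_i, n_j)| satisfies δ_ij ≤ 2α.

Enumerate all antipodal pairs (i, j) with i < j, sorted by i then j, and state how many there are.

α = atan 0.3 = 16.70°;  2α = 33.40°
n_0 = (-0.8390, +0.5442)
n_1 = (-0.9941, -0.1084)
n_2 = (-0.6598, -0.7515)
n_3 = (+0.8796, -0.4757)
n_4 = (+0.8406, +0.5417)
n_5 = (-0.0088, +1.0000)
  (0,1): δ = 140.80°  ·
  (0,2): δ = 98.31°  ·
  (0,3): δ = 4.56°  ✓
  (0,4): δ = 65.77°  ·
  (0,5): δ = 123.48°  ·
  (1,2): δ = 137.51°  ·
  (1,3): δ = 34.63°  ·
  (1,4): δ = 26.57°  ✓
  (1,5): δ = 84.28°  ·
  (2,3): δ = 77.12°  ·
  (2,4): δ = 15.92°  ✓
  (2,5): δ = 41.79°  ·
  (3,4): δ = 118.80°  ·
  (3,5): δ = 61.09°  ·
  (4,5): δ = 122.29°  ·
antipodal pairs: 3

count = 3; pairs: (0,3), (1,4), (2,4)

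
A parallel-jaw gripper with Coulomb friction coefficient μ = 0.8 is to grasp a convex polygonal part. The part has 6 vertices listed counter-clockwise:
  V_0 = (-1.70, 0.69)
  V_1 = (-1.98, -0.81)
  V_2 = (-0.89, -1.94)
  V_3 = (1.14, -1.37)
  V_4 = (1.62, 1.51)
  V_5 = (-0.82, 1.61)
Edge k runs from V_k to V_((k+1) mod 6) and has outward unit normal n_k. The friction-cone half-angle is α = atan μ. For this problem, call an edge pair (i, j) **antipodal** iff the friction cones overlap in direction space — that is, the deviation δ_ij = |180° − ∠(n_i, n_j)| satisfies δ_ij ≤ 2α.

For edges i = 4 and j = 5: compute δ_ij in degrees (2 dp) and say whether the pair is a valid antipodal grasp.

δ = 131.38°, invalid

α = atan 0.8 = 38.66°;  2α = 77.32°
edge 4: e_4 = (-2.44, +0.10);  n_4 = (+0.0409, +0.9992)
edge 5: e_5 = (-0.88, -0.92);  n_5 = (-0.7226, +0.6912)
∠(n_4, n_5) = 48.62°
δ = |180° − 48.62°| = 131.38°
131.38° > 2α = 77.32°  →  invalid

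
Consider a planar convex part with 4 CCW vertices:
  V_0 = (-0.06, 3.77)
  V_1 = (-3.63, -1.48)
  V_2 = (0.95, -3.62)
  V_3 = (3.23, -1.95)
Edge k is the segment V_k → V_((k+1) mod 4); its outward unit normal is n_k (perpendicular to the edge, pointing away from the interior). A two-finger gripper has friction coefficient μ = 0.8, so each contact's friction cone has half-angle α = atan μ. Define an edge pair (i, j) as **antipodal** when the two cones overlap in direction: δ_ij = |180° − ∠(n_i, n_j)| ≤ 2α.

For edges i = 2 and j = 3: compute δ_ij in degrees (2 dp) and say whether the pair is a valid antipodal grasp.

δ = 96.31°, invalid

α = atan 0.8 = 38.66°;  2α = 77.32°
edge 2: e_2 = (+2.28, +1.67);  n_2 = (+0.5909, -0.8067)
edge 3: e_3 = (-3.29, +5.72);  n_3 = (+0.8668, +0.4986)
∠(n_2, n_3) = 83.69°
δ = |180° − 83.69°| = 96.31°
96.31° > 2α = 77.32°  →  invalid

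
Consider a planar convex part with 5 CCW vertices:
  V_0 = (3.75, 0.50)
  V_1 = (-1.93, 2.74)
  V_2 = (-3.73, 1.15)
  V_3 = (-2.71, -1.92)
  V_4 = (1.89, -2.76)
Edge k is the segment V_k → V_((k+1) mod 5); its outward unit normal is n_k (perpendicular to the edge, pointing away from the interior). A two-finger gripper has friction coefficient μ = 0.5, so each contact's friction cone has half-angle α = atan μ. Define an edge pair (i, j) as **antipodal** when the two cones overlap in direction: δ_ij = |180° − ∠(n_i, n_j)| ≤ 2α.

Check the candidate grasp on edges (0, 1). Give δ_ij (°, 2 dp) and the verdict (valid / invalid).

δ = 117.02°, invalid

α = atan 0.5 = 26.57°;  2α = 53.13°
edge 0: e_0 = (-5.68, +2.24);  n_0 = (+0.3669, +0.9303)
edge 1: e_1 = (-1.80, -1.59);  n_1 = (-0.6620, +0.7495)
∠(n_0, n_1) = 62.98°
δ = |180° − 62.98°| = 117.02°
117.02° > 2α = 53.13°  →  invalid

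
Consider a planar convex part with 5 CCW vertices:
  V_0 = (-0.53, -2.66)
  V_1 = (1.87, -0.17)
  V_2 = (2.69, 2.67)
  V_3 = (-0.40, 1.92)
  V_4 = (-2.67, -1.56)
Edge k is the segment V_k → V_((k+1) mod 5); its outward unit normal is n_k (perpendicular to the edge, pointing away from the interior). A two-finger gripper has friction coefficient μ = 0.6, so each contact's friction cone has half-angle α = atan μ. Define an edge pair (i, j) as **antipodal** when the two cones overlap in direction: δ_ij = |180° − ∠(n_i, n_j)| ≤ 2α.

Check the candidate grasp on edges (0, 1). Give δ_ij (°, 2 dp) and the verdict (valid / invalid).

α = atan 0.6 = 30.96°;  2α = 61.93°
edge 0: e_0 = (+2.40, +2.49);  n_0 = (+0.7200, -0.6940)
edge 1: e_1 = (+0.82, +2.84);  n_1 = (+0.9608, -0.2774)
∠(n_0, n_1) = 27.84°
δ = |180° − 27.84°| = 152.16°
152.16° > 2α = 61.93°  →  invalid

δ = 152.16°, invalid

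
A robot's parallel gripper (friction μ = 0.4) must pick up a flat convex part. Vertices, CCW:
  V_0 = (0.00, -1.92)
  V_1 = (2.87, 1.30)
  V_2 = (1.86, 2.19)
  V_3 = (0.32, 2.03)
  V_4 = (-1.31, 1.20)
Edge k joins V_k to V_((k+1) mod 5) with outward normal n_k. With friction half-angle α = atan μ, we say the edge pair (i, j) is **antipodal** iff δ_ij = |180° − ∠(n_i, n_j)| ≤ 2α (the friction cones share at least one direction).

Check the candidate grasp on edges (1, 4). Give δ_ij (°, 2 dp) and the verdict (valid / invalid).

δ = 25.84°, valid

α = atan 0.4 = 21.80°;  2α = 43.60°
edge 1: e_1 = (-1.01, +0.89);  n_1 = (+0.6611, +0.7503)
edge 4: e_4 = (+1.31, -3.12);  n_4 = (-0.9220, -0.3871)
∠(n_1, n_4) = 154.16°
δ = |180° − 154.16°| = 25.84°
25.84° ≤ 2α = 43.60°  →  valid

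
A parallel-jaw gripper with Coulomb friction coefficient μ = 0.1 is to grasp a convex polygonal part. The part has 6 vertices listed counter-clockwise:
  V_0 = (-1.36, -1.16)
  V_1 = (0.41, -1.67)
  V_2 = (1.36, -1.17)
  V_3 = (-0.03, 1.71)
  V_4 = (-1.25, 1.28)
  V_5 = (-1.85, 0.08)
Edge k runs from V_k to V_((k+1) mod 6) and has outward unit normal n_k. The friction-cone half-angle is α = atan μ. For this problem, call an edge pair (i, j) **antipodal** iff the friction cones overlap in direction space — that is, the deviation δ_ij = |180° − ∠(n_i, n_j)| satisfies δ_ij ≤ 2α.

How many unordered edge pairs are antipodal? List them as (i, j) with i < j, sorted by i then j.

α = atan 0.1 = 5.71°;  2α = 11.42°
n_0 = (-0.2769, -0.9609)
n_1 = (+0.4657, -0.8849)
n_2 = (+0.9006, +0.4347)
n_3 = (-0.3324, +0.9431)
n_4 = (-0.8944, +0.4472)
n_5 = (-0.9300, -0.3675)
  (0,1): δ = 136.17°  ·
  (0,2): δ = 48.16°  ·
  (0,3): δ = 35.49°  ·
  (0,4): δ = 79.51°  ·
  (0,5): δ = 127.64°  ·
  (1,2): δ = 91.99°  ·
  (1,3): δ = 8.34°  ✓
  (1,4): δ = 35.68°  ·
  (1,5): δ = 83.80°  ·
  (2,3): δ = 96.35°  ·
  (2,4): δ = 52.33°  ·
  (2,5): δ = 4.20°  ✓
  (3,4): δ = 135.98°  ·
  (3,5): δ = 87.85°  ·
  (4,5): δ = 131.87°  ·
antipodal pairs: 2

count = 2; pairs: (1,3), (2,5)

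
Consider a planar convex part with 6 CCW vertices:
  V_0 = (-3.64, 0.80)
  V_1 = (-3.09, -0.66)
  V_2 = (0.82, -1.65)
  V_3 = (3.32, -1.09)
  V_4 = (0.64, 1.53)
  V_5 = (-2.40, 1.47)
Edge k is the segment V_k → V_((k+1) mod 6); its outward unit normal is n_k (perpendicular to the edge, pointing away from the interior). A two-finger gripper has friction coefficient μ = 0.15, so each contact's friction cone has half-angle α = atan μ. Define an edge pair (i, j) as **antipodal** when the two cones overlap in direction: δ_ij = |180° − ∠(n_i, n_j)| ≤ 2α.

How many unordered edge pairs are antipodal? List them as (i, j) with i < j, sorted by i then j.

count = 3; pairs: (1,4), (2,4), (2,5)

α = atan 0.15 = 8.53°;  2α = 17.06°
n_0 = (-0.9358, -0.3525)
n_1 = (-0.2455, -0.9694)
n_2 = (+0.2186, -0.9758)
n_3 = (+0.6991, +0.7151)
n_4 = (-0.0197, +0.9998)
n_5 = (-0.4754, +0.8798)
  (0,1): δ = 124.85°  ·
  (0,2): δ = 98.02°  ·
  (0,3): δ = 25.01°  ·
  (0,4): δ = 70.49°  ·
  (0,5): δ = 97.74°  ·
  (1,2): δ = 153.17°  ·
  (1,3): δ = 30.14°  ·
  (1,4): δ = 15.34°  ✓
  (1,5): δ = 42.59°  ·
  (2,3): δ = 56.98°  ·
  (2,4): δ = 11.50°  ✓
  (2,5): δ = 15.76°  ✓
  (3,4): δ = 134.52°  ·
  (3,5): δ = 107.27°  ·
  (4,5): δ = 152.75°  ·
antipodal pairs: 3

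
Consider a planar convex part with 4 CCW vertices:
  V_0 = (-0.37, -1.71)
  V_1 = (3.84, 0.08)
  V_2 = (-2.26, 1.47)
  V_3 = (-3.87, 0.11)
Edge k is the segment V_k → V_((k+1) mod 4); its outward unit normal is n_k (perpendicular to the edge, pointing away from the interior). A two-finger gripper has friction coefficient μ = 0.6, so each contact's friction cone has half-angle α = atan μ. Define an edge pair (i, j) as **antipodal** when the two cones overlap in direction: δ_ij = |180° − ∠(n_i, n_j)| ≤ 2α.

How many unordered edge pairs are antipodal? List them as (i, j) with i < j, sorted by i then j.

α = atan 0.6 = 30.96°;  2α = 61.93°
n_0 = (+0.3913, -0.9203)
n_1 = (+0.2222, +0.9750)
n_2 = (-0.6453, +0.7639)
n_3 = (-0.4614, -0.8872)
  (0,1): δ = 35.87°  ✓
  (0,2): δ = 17.15°  ✓
  (0,3): δ = 129.49°  ·
  (1,2): δ = 126.97°  ·
  (1,3): δ = 14.64°  ✓
  (2,3): δ = 67.66°  ·
antipodal pairs: 3

count = 3; pairs: (0,1), (0,2), (1,3)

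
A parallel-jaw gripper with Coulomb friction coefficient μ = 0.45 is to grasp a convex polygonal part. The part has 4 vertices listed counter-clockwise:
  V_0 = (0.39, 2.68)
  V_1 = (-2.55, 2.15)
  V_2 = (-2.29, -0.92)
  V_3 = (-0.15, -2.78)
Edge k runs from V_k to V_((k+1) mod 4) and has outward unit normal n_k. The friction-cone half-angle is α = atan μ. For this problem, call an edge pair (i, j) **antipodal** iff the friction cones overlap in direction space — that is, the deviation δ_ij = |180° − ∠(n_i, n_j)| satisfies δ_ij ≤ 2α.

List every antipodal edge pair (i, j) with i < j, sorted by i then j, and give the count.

α = atan 0.45 = 24.23°;  2α = 48.46°
n_0 = (-0.1774, +0.9841)
n_1 = (-0.9964, -0.0844)
n_2 = (-0.6560, -0.7548)
n_3 = (+0.9951, -0.0984)
  (0,1): δ = 95.38°  ·
  (0,2): δ = 51.21°  ·
  (0,3): δ = 74.13°  ·
  (1,2): δ = 135.84°  ·
  (1,3): δ = 10.49°  ✓
  (2,3): δ = 54.65°  ·
antipodal pairs: 1

count = 1; pairs: (1,3)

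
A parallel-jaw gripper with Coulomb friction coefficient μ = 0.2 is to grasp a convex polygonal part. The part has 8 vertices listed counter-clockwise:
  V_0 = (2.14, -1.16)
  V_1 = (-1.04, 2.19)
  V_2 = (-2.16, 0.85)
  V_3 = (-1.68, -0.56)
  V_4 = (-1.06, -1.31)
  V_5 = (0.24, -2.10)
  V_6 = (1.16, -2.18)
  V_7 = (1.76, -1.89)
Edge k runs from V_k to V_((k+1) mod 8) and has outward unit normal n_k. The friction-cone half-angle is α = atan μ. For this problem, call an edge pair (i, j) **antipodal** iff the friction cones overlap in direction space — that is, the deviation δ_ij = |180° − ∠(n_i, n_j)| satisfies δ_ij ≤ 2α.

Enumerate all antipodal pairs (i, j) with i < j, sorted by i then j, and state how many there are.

α = atan 0.2 = 11.31°;  2α = 22.62°
n_0 = (+0.7253, +0.6885)
n_1 = (-0.7673, +0.6413)
n_2 = (-0.9466, -0.3223)
n_3 = (-0.7707, -0.6371)
n_4 = (-0.5193, -0.8546)
n_5 = (-0.0866, -0.9962)
n_6 = (+0.4352, -0.9003)
n_7 = (+0.8870, -0.4617)
  (0,1): δ = 83.40°  ·
  (0,2): δ = 24.71°  ·
  (0,3): δ = 3.93°  ✓
  (0,4): δ = 15.20°  ✓
  (0,5): δ = 41.52°  ·
  (0,6): δ = 72.29°  ·
  (0,7): δ = 108.99°  ·
  (1,2): δ = 121.31°  ·
  (1,3): δ = 100.53°  ·
  (1,4): δ = 81.40°  ·
  (1,5): δ = 55.08°  ·
  (1,6): δ = 24.31°  ·
  (1,7): δ = 12.39°  ✓
  (2,3): δ = 159.22°  ·
  (2,4): δ = 140.09°  ·
  (2,5): δ = 113.77°  ·
  (2,6): δ = 83.00°  ·
  (2,7): δ = 46.30°  ·
  (3,4): δ = 160.87°  ·
  (3,5): δ = 134.55°  ·
  (3,6): δ = 103.78°  ·
  (3,7): δ = 67.08°  ·
  (4,5): δ = 153.68°  ·
  (4,6): δ = 122.92°  ·
  (4,7): δ = 86.21°  ·
  (5,6): δ = 149.23°  ·
  (5,7): δ = 112.53°  ·
  (6,7): δ = 143.30°  ·
antipodal pairs: 3

count = 3; pairs: (0,3), (0,4), (1,7)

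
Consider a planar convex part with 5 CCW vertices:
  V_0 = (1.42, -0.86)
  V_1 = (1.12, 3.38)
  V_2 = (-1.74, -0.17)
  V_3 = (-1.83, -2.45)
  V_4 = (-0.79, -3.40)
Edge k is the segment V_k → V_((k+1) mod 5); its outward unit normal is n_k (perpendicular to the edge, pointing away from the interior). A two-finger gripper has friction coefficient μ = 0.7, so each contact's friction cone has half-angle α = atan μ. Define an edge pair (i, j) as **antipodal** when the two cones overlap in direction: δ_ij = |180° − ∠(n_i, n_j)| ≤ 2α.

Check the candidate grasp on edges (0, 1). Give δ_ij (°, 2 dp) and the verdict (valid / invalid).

α = atan 0.7 = 34.99°;  2α = 69.98°
edge 0: e_0 = (-0.30, +4.24);  n_0 = (+0.9975, +0.0706)
edge 1: e_1 = (-2.86, -3.55);  n_1 = (-0.7787, +0.6274)
∠(n_0, n_1) = 137.10°
δ = |180° − 137.10°| = 42.90°
42.90° ≤ 2α = 69.98°  →  valid

δ = 42.90°, valid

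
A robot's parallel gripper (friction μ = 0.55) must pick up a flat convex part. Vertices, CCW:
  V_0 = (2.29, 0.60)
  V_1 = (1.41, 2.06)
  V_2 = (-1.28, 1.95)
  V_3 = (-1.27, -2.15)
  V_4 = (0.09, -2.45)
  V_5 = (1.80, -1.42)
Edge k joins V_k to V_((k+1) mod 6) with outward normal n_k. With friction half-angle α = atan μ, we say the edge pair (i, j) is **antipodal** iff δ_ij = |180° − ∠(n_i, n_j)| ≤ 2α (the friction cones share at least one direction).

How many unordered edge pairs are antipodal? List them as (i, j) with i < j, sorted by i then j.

count = 5; pairs: (0,2), (0,3), (1,3), (1,4), (2,5)

α = atan 0.55 = 28.81°;  2α = 57.62°
n_0 = (+0.8565, +0.5162)
n_1 = (-0.0409, +0.9992)
n_2 = (-1.0000, -0.0024)
n_3 = (-0.2154, -0.9765)
n_4 = (+0.5160, -0.8566)
n_5 = (+0.9718, -0.2357)
  (0,1): δ = 118.74°  ·
  (0,2): δ = 30.94°  ✓
  (0,3): δ = 46.48°  ✓
  (0,4): δ = 89.98°  ·
  (0,5): δ = 135.29°  ·
  (1,2): δ = 92.20°  ·
  (1,3): δ = 14.78°  ✓
  (1,4): δ = 28.72°  ✓
  (1,5): δ = 74.02°  ·
  (2,3): δ = 102.58°  ·
  (2,4): δ = 59.08°  ·
  (2,5): δ = 13.77°  ✓
  (3,4): δ = 136.50°  ·
  (3,5): δ = 91.20°  ·
  (4,5): δ = 134.70°  ·
antipodal pairs: 5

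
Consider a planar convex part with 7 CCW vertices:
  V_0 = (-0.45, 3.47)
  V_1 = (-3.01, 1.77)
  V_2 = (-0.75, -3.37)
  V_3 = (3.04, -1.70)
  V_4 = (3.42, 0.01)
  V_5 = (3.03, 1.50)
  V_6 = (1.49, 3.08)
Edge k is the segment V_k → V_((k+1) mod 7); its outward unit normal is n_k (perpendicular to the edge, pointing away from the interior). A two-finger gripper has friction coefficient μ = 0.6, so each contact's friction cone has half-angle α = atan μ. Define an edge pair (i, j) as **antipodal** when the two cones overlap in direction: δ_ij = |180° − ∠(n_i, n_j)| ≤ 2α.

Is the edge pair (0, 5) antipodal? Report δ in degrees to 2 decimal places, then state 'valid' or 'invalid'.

α = atan 0.6 = 30.96°;  2α = 61.93°
edge 0: e_0 = (-2.56, -1.70);  n_0 = (-0.5532, +0.8331)
edge 5: e_5 = (-1.54, +1.58);  n_5 = (+0.7161, +0.6980)
∠(n_0, n_5) = 79.32°
δ = |180° − 79.32°| = 100.68°
100.68° > 2α = 61.93°  →  invalid

δ = 100.68°, invalid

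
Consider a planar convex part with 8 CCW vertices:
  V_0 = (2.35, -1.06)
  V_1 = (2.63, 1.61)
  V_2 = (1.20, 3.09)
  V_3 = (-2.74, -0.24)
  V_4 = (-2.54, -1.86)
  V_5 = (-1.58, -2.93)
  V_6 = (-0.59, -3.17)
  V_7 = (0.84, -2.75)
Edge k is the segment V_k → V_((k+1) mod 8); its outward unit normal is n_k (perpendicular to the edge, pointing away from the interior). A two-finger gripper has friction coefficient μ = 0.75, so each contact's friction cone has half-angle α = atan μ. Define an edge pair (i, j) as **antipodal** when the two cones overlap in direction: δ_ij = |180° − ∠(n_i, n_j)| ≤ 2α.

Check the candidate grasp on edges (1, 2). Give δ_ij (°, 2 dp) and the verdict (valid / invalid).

δ = 93.81°, invalid

α = atan 0.75 = 36.87°;  2α = 73.74°
edge 1: e_1 = (-1.43, +1.48);  n_1 = (+0.7192, +0.6949)
edge 2: e_2 = (-3.94, -3.33);  n_2 = (-0.6455, +0.7638)
∠(n_1, n_2) = 86.19°
δ = |180° − 86.19°| = 93.81°
93.81° > 2α = 73.74°  →  invalid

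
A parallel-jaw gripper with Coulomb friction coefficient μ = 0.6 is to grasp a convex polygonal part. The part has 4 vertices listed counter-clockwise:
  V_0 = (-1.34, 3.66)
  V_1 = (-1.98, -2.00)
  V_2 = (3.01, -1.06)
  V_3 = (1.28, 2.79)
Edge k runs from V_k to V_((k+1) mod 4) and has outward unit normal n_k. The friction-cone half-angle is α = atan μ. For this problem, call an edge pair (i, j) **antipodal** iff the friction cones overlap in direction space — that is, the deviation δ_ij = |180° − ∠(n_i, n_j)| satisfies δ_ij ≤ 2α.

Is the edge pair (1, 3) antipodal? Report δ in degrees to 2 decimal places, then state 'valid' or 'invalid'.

δ = 29.04°, valid

α = atan 0.6 = 30.96°;  2α = 61.93°
edge 1: e_1 = (+4.99, +0.94);  n_1 = (+0.1851, -0.9827)
edge 3: e_3 = (-2.62, +0.87);  n_3 = (+0.3151, +0.9490)
∠(n_1, n_3) = 150.96°
δ = |180° − 150.96°| = 29.04°
29.04° ≤ 2α = 61.93°  →  valid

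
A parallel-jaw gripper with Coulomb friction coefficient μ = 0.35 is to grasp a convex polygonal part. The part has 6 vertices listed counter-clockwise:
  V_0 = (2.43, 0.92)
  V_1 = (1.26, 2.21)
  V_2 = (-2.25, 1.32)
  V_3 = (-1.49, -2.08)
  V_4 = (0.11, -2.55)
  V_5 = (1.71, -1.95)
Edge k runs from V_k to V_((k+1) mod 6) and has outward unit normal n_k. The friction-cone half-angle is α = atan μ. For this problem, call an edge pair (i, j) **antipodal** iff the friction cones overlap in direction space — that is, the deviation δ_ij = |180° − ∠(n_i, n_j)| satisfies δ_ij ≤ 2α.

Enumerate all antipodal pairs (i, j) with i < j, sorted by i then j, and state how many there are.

α = atan 0.35 = 19.29°;  2α = 38.58°
n_0 = (+0.7407, +0.6718)
n_1 = (-0.2458, +0.9693)
n_2 = (-0.9759, -0.2181)
n_3 = (-0.2818, -0.9595)
n_4 = (+0.3511, -0.9363)
n_5 = (+0.9699, -0.2433)
  (0,1): δ = 117.98°  ·
  (0,2): δ = 29.61°  ✓
  (0,3): δ = 31.42°  ✓
  (0,4): δ = 68.35°  ·
  (0,5): δ = 123.71°  ·
  (1,2): δ = 91.63°  ·
  (1,3): δ = 30.60°  ✓
  (1,4): δ = 6.33°  ✓
  (1,5): δ = 61.69°  ·
  (2,3): δ = 118.97°  ·
  (2,4): δ = 82.04°  ·
  (2,5): δ = 26.68°  ✓
  (3,4): δ = 143.07°  ·
  (3,5): δ = 87.71°  ·
  (4,5): δ = 124.64°  ·
antipodal pairs: 5

count = 5; pairs: (0,2), (0,3), (1,3), (1,4), (2,5)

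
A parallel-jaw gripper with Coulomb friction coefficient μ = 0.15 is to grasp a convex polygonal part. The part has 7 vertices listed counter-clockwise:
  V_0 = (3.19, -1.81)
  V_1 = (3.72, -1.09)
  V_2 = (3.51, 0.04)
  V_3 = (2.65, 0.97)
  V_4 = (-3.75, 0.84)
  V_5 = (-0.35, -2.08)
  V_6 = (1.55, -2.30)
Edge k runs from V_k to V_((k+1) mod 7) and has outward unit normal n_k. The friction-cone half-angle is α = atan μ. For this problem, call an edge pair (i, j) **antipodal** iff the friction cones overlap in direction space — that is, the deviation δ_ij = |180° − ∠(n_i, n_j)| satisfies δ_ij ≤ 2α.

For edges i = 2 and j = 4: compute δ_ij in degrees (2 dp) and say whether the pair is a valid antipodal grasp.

δ = 6.58°, valid

α = atan 0.15 = 8.53°;  2α = 17.06°
edge 2: e_2 = (-0.86, +0.93);  n_2 = (+0.7342, +0.6789)
edge 4: e_4 = (+3.40, -2.92);  n_4 = (-0.6515, -0.7586)
∠(n_2, n_4) = 173.42°
δ = |180° − 173.42°| = 6.58°
6.58° ≤ 2α = 17.06°  →  valid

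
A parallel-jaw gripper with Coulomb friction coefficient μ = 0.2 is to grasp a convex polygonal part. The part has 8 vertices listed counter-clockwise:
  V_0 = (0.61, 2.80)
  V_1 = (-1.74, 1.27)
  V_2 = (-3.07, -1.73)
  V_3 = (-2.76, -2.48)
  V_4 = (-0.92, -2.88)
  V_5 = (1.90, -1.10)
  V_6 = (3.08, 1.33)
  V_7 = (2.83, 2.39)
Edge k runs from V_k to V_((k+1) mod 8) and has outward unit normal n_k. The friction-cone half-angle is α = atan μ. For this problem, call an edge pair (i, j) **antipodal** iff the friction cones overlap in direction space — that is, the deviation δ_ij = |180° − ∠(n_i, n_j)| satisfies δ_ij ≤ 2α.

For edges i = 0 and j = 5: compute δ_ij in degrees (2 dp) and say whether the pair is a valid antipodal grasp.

δ = 31.03°, invalid

α = atan 0.2 = 11.31°;  2α = 22.62°
edge 0: e_0 = (-2.35, -1.53);  n_0 = (-0.5456, +0.8380)
edge 5: e_5 = (+1.18, +2.43);  n_5 = (+0.8995, -0.4368)
∠(n_0, n_5) = 148.97°
δ = |180° − 148.97°| = 31.03°
31.03° > 2α = 22.62°  →  invalid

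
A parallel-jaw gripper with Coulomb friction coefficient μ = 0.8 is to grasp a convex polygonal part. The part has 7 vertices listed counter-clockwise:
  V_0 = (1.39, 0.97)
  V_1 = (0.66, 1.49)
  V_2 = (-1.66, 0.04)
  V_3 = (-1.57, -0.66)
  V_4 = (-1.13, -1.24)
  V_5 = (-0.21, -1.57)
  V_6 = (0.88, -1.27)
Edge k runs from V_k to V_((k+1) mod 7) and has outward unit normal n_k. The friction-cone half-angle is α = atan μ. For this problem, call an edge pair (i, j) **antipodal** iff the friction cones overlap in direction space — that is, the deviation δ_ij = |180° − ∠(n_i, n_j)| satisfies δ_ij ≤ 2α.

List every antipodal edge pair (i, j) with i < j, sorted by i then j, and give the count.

count = 9; pairs: (0,2), (0,3), (0,4), (0,5), (1,4), (1,5), (1,6), (2,6), (3,6)

α = atan 0.8 = 38.66°;  2α = 77.32°
n_0 = (+0.5802, +0.8145)
n_1 = (-0.5300, +0.8480)
n_2 = (-0.9918, -0.1275)
n_3 = (-0.7967, -0.6044)
n_4 = (-0.3376, -0.9413)
n_5 = (+0.2654, -0.9641)
n_6 = (+0.9750, -0.2220)
  (0,1): δ = 112.53°  ·
  (0,2): δ = 47.21°  ✓
  (0,3): δ = 17.35°  ✓
  (0,4): δ = 15.73°  ✓
  (0,5): δ = 50.85°  ✓
  (0,6): δ = 112.64°  ·
  (1,2): δ = 114.68°  ·
  (1,3): δ = 84.82°  ·
  (1,4): δ = 51.74°  ✓
  (1,5): δ = 16.62°  ✓
  (1,6): δ = 45.17°  ✓
  (2,3): δ = 150.14°  ·
  (2,4): δ = 117.06°  ·
  (2,5): δ = 81.94°  ·
  (2,6): δ = 20.15°  ✓
  (3,4): δ = 146.92°  ·
  (3,5): δ = 111.80°  ·
  (3,6): δ = 50.01°  ✓
  (4,5): δ = 144.88°  ·
  (4,6): δ = 83.09°  ·
  (5,6): δ = 118.21°  ·
antipodal pairs: 9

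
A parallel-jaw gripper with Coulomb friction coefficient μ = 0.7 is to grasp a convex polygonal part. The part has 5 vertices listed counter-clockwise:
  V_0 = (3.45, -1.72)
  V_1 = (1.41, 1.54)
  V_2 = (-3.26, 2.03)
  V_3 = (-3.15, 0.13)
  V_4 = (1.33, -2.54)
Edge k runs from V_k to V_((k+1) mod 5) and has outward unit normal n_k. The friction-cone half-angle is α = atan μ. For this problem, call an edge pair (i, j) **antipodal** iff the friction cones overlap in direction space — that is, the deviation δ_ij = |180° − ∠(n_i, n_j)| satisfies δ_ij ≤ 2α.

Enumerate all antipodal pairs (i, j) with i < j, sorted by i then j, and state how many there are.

α = atan 0.7 = 34.99°;  2α = 69.98°
n_0 = (+0.8477, +0.5305)
n_1 = (+0.1044, +0.9945)
n_2 = (-0.9983, -0.0578)
n_3 = (-0.5120, -0.8590)
n_4 = (+0.3607, -0.9327)
  (0,1): δ = 128.03°  ·
  (0,2): δ = 28.72°  ✓
  (0,3): δ = 27.17°  ✓
  (0,4): δ = 79.11°  ·
  (1,2): δ = 80.70°  ·
  (1,3): δ = 24.80°  ✓
  (1,4): δ = 27.14°  ✓
  (2,3): δ = 124.11°  ·
  (2,4): δ = 72.17°  ·
  (3,4): δ = 128.06°  ·
antipodal pairs: 4

count = 4; pairs: (0,2), (0,3), (1,3), (1,4)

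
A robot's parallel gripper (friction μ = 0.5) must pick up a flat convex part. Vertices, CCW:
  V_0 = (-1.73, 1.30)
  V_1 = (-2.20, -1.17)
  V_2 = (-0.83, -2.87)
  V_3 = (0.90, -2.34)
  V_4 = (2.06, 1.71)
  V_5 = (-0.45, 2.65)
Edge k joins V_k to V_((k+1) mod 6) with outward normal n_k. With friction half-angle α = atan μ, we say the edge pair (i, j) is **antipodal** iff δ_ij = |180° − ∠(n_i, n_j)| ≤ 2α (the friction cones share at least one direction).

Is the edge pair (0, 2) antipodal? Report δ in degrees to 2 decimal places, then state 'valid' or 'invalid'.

α = atan 0.5 = 26.57°;  2α = 53.13°
edge 0: e_0 = (-0.47, -2.47);  n_0 = (-0.9824, +0.1869)
edge 2: e_2 = (+1.73, +0.53);  n_2 = (+0.2929, -0.9561)
∠(n_0, n_2) = 117.81°
δ = |180° − 117.81°| = 62.19°
62.19° > 2α = 53.13°  →  invalid

δ = 62.19°, invalid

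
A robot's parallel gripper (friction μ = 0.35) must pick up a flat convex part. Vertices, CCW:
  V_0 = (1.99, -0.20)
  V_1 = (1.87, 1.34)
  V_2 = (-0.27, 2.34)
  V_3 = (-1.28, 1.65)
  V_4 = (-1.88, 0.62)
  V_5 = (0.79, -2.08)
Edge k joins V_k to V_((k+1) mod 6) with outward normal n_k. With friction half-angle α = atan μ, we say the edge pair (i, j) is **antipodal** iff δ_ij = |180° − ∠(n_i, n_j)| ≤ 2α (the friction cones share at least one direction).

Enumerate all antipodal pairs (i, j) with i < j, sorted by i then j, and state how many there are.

count = 4; pairs: (0,3), (1,4), (2,5), (3,5)

α = atan 0.35 = 19.29°;  2α = 38.58°
n_0 = (+0.9970, +0.0777)
n_1 = (+0.4233, +0.9060)
n_2 = (-0.5641, +0.8257)
n_3 = (-0.8641, +0.5033)
n_4 = (-0.7110, -0.7031)
n_5 = (+0.8429, -0.5380)
  (0,1): δ = 119.50°  ·
  (0,2): δ = 60.12°  ·
  (0,3): δ = 34.68°  ✓
  (0,4): δ = 40.22°  ·
  (0,5): δ = 142.99°  ·
  (1,2): δ = 120.61°  ·
  (1,3): δ = 95.18°  ·
  (1,4): δ = 20.27°  ✓
  (1,5): δ = 82.50°  ·
  (2,3): δ = 154.56°  ·
  (2,4): δ = 79.66°  ·
  (2,5): δ = 23.11°  ✓
  (3,4): δ = 105.10°  ·
  (3,5): δ = 2.33°  ✓
  (4,5): δ = 77.23°  ·
antipodal pairs: 4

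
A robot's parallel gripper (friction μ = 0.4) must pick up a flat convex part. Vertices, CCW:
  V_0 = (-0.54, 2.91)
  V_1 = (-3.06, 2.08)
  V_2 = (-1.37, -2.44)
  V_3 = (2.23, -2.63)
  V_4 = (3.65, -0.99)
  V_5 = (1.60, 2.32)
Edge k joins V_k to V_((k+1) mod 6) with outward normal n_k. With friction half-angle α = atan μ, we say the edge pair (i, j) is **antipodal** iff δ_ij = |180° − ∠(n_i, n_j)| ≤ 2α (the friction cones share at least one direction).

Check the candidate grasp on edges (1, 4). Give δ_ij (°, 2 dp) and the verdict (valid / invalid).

α = atan 0.4 = 21.80°;  2α = 43.60°
edge 1: e_1 = (+1.69, -4.52);  n_1 = (-0.9367, -0.3502)
edge 4: e_4 = (-2.05, +3.31);  n_4 = (+0.8502, +0.5265)
∠(n_1, n_4) = 168.73°
δ = |180° − 168.73°| = 11.27°
11.27° ≤ 2α = 43.60°  →  valid

δ = 11.27°, valid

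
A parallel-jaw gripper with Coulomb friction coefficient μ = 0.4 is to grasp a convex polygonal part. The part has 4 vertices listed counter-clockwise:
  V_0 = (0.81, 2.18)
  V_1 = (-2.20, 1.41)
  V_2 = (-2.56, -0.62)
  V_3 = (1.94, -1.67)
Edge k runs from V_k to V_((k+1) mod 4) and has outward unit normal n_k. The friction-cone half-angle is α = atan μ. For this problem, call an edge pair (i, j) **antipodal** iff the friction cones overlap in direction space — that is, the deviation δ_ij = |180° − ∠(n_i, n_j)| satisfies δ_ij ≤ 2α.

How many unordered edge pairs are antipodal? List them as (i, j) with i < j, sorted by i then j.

α = atan 0.4 = 21.80°;  2α = 43.60°
n_0 = (-0.2478, +0.9688)
n_1 = (-0.9846, +0.1746)
n_2 = (-0.2272, -0.9738)
n_3 = (+0.9595, +0.2816)
  (0,1): δ = 114.41°  ·
  (0,2): δ = 27.48°  ✓
  (0,3): δ = 92.01°  ·
  (1,2): δ = 93.08°  ·
  (1,3): δ = 26.41°  ✓
  (2,3): δ = 60.51°  ·
antipodal pairs: 2

count = 2; pairs: (0,2), (1,3)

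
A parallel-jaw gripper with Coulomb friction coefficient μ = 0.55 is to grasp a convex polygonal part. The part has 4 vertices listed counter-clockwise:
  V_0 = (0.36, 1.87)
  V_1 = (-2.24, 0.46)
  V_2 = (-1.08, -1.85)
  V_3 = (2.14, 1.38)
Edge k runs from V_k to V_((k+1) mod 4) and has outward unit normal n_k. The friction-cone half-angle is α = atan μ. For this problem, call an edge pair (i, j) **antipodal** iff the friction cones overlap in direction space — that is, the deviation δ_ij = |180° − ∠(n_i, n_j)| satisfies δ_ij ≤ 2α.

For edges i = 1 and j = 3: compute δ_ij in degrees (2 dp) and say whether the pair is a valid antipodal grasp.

α = atan 0.55 = 28.81°;  2α = 57.62°
edge 1: e_1 = (+1.16, -2.31);  n_1 = (-0.8937, -0.4488)
edge 3: e_3 = (-1.78, +0.49);  n_3 = (+0.2654, +0.9641)
∠(n_1, n_3) = 132.06°
δ = |180° − 132.06°| = 47.94°
47.94° ≤ 2α = 57.62°  →  valid

δ = 47.94°, valid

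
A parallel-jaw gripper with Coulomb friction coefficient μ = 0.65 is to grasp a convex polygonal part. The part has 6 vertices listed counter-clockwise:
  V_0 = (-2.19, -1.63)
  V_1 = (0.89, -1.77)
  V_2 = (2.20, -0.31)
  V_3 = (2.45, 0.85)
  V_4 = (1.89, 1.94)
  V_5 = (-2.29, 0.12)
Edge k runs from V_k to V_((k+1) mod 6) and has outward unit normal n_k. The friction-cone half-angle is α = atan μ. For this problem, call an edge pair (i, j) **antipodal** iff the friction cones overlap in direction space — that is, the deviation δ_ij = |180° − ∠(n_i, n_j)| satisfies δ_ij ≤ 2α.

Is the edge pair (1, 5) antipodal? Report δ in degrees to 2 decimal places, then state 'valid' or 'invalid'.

α = atan 0.65 = 33.02°;  2α = 66.05°
edge 1: e_1 = (+1.31, +1.46);  n_1 = (+0.7443, -0.6678)
edge 5: e_5 = (+0.10, -1.75);  n_5 = (-0.9984, -0.0570)
∠(n_1, n_5) = 134.83°
δ = |180° − 134.83°| = 45.17°
45.17° ≤ 2α = 66.05°  →  valid

δ = 45.17°, valid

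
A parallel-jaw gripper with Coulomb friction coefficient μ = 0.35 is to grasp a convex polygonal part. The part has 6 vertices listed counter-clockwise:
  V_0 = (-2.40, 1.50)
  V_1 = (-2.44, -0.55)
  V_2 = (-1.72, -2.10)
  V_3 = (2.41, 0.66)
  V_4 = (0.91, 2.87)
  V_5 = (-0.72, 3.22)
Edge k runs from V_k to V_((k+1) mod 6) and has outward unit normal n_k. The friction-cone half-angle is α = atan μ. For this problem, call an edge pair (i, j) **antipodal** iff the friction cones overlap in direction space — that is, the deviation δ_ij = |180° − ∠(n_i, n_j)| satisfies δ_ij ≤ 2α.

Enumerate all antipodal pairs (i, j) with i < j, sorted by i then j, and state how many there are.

α = atan 0.35 = 19.29°;  2α = 38.58°
n_0 = (-0.9998, +0.0195)
n_1 = (-0.9069, -0.4213)
n_2 = (+0.5556, -0.8314)
n_3 = (+0.8274, +0.5616)
n_4 = (+0.2099, +0.9777)
n_5 = (-0.7154, +0.6987)
  (0,1): δ = 153.97°  ·
  (0,2): δ = 55.13°  ·
  (0,3): δ = 35.28°  ✓
  (0,4): δ = 79.00°  ·
  (0,5): δ = 136.79°  ·
  (1,2): δ = 81.16°  ·
  (1,3): δ = 9.25°  ✓
  (1,4): δ = 52.97°  ·
  (1,5): δ = 110.76°  ·
  (2,3): δ = 89.59°  ·
  (2,4): δ = 45.87°  ·
  (2,5): δ = 11.92°  ✓
  (3,4): δ = 136.28°  ·
  (3,5): δ = 78.49°  ·
  (4,5): δ = 122.21°  ·
antipodal pairs: 3

count = 3; pairs: (0,3), (1,3), (2,5)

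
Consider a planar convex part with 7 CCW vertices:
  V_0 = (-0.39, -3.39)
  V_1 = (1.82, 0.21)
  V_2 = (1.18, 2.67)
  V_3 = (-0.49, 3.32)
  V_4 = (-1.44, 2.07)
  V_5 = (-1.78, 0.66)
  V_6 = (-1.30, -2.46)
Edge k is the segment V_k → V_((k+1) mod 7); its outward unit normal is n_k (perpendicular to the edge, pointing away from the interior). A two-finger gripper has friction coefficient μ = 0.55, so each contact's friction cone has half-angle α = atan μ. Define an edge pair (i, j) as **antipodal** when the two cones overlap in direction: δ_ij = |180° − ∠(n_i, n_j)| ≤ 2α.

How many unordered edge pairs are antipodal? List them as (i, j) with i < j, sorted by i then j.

count = 8; pairs: (0,3), (0,4), (0,5), (1,3), (1,4), (1,5), (1,6), (2,6)

α = atan 0.55 = 28.81°;  2α = 57.62°
n_0 = (+0.8522, -0.5232)
n_1 = (+0.9678, +0.2518)
n_2 = (+0.3627, +0.9319)
n_3 = (-0.7962, +0.6051)
n_4 = (-0.9721, +0.2344)
n_5 = (-0.9884, -0.1521)
n_6 = (-0.7148, -0.6994)
  (0,1): δ = 133.87°  ·
  (0,2): δ = 79.72°  ·
  (0,3): δ = 5.69°  ✓
  (0,4): δ = 17.99°  ✓
  (0,5): δ = 40.29°  ✓
  (0,6): δ = 75.92°  ·
  (1,2): δ = 125.85°  ·
  (1,3): δ = 51.82°  ✓
  (1,4): δ = 28.14°  ✓
  (1,5): δ = 5.84°  ✓
  (1,6): δ = 29.79°  ✓
  (2,3): δ = 105.97°  ·
  (2,4): δ = 82.29°  ·
  (2,5): δ = 59.99°  ·
  (2,6): δ = 24.36°  ✓
  (3,4): δ = 156.32°  ·
  (3,5): δ = 134.02°  ·
  (3,6): δ = 98.39°  ·
  (4,5): δ = 157.70°  ·
  (4,6): δ = 122.07°  ·
  (5,6): δ = 144.37°  ·
antipodal pairs: 8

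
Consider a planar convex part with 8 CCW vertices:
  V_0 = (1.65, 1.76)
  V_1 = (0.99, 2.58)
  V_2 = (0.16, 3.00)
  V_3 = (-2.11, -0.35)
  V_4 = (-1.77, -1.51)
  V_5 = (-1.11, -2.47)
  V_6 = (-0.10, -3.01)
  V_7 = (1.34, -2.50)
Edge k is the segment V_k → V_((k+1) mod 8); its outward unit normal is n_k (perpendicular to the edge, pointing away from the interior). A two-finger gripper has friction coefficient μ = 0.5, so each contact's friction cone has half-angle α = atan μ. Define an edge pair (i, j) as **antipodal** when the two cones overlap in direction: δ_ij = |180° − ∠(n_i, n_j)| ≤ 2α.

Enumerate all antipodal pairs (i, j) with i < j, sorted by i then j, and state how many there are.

count = 11; pairs: (0,3), (0,4), (0,5), (1,3), (1,4), (1,5), (1,6), (2,6), (2,7), (3,7), (4,7)

α = atan 0.5 = 26.57°;  2α = 53.13°
n_0 = (+0.7790, +0.6270)
n_1 = (+0.4515, +0.8923)
n_2 = (-0.8278, +0.5610)
n_3 = (-0.9596, -0.2813)
n_4 = (-0.8240, -0.5665)
n_5 = (-0.4715, -0.8819)
n_6 = (+0.3338, -0.9426)
n_7 = (+0.9974, -0.0726)
  (0,1): δ = 155.67°  ·
  (0,2): δ = 72.95°  ·
  (0,3): δ = 22.49°  ✓
  (0,4): δ = 4.32°  ✓
  (0,5): δ = 23.04°  ✓
  (0,6): δ = 70.67°  ·
  (0,7): δ = 137.01°  ·
  (1,2): δ = 97.28°  ·
  (1,3): δ = 46.82°  ✓
  (1,4): δ = 28.65°  ✓
  (1,5): δ = 1.29°  ✓
  (1,6): δ = 46.34°  ✓
  (1,7): δ = 112.68°  ·
  (2,3): δ = 129.54°  ·
  (2,4): δ = 111.37°  ·
  (2,5): δ = 84.01°  ·
  (2,6): δ = 36.38°  ✓
  (2,7): δ = 29.96°  ✓
  (3,4): δ = 161.83°  ·
  (3,5): δ = 134.47°  ·
  (3,6): δ = 86.83°  ·
  (3,7): δ = 20.50°  ✓
  (4,5): δ = 152.64°  ·
  (4,6): δ = 105.01°  ·
  (4,7): δ = 38.67°  ✓
  (5,6): δ = 132.37°  ·
  (5,7): δ = 66.03°  ·
  (6,7): δ = 113.66°  ·
antipodal pairs: 11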